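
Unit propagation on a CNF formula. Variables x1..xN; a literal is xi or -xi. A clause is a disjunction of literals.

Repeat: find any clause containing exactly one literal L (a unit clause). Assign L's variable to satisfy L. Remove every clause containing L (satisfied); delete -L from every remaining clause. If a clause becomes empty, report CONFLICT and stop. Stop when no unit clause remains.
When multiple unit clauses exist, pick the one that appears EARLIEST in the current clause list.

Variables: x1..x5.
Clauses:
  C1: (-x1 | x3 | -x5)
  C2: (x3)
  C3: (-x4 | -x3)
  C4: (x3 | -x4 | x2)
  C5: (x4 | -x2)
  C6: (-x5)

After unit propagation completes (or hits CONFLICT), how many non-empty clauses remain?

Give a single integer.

Answer: 0

Derivation:
unit clause [3] forces x3=T; simplify:
  drop -3 from [-4, -3] -> [-4]
  satisfied 3 clause(s); 3 remain; assigned so far: [3]
unit clause [-4] forces x4=F; simplify:
  drop 4 from [4, -2] -> [-2]
  satisfied 1 clause(s); 2 remain; assigned so far: [3, 4]
unit clause [-2] forces x2=F; simplify:
  satisfied 1 clause(s); 1 remain; assigned so far: [2, 3, 4]
unit clause [-5] forces x5=F; simplify:
  satisfied 1 clause(s); 0 remain; assigned so far: [2, 3, 4, 5]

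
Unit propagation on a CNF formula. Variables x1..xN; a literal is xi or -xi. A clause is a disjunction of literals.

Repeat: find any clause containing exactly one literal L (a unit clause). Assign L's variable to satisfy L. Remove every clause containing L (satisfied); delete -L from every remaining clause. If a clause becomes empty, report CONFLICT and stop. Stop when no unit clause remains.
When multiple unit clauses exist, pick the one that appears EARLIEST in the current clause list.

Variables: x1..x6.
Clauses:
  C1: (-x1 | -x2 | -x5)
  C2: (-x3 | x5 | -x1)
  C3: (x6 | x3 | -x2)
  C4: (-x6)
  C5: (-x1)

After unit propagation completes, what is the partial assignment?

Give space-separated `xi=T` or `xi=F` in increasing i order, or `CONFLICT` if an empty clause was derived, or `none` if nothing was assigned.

unit clause [-6] forces x6=F; simplify:
  drop 6 from [6, 3, -2] -> [3, -2]
  satisfied 1 clause(s); 4 remain; assigned so far: [6]
unit clause [-1] forces x1=F; simplify:
  satisfied 3 clause(s); 1 remain; assigned so far: [1, 6]

Answer: x1=F x6=F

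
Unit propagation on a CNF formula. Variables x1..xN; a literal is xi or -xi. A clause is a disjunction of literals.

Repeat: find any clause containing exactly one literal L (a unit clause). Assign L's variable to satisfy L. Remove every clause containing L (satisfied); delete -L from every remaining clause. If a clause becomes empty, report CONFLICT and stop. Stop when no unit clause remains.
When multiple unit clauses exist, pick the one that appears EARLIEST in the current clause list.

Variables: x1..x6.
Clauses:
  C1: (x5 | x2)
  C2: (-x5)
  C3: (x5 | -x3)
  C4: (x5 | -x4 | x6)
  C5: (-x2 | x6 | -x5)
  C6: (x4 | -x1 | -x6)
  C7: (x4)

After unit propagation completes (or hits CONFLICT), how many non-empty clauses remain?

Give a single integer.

Answer: 0

Derivation:
unit clause [-5] forces x5=F; simplify:
  drop 5 from [5, 2] -> [2]
  drop 5 from [5, -3] -> [-3]
  drop 5 from [5, -4, 6] -> [-4, 6]
  satisfied 2 clause(s); 5 remain; assigned so far: [5]
unit clause [2] forces x2=T; simplify:
  satisfied 1 clause(s); 4 remain; assigned so far: [2, 5]
unit clause [-3] forces x3=F; simplify:
  satisfied 1 clause(s); 3 remain; assigned so far: [2, 3, 5]
unit clause [4] forces x4=T; simplify:
  drop -4 from [-4, 6] -> [6]
  satisfied 2 clause(s); 1 remain; assigned so far: [2, 3, 4, 5]
unit clause [6] forces x6=T; simplify:
  satisfied 1 clause(s); 0 remain; assigned so far: [2, 3, 4, 5, 6]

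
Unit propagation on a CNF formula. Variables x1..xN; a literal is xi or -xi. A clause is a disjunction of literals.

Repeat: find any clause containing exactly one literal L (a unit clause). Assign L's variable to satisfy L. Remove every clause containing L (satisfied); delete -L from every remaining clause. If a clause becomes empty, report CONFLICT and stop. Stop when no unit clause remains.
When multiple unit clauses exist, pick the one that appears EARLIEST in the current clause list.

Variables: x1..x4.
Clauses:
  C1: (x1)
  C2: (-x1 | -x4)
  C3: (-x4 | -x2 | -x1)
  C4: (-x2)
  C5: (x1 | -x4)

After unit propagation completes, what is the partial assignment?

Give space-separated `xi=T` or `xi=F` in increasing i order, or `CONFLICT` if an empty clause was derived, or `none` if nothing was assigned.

unit clause [1] forces x1=T; simplify:
  drop -1 from [-1, -4] -> [-4]
  drop -1 from [-4, -2, -1] -> [-4, -2]
  satisfied 2 clause(s); 3 remain; assigned so far: [1]
unit clause [-4] forces x4=F; simplify:
  satisfied 2 clause(s); 1 remain; assigned so far: [1, 4]
unit clause [-2] forces x2=F; simplify:
  satisfied 1 clause(s); 0 remain; assigned so far: [1, 2, 4]

Answer: x1=T x2=F x4=F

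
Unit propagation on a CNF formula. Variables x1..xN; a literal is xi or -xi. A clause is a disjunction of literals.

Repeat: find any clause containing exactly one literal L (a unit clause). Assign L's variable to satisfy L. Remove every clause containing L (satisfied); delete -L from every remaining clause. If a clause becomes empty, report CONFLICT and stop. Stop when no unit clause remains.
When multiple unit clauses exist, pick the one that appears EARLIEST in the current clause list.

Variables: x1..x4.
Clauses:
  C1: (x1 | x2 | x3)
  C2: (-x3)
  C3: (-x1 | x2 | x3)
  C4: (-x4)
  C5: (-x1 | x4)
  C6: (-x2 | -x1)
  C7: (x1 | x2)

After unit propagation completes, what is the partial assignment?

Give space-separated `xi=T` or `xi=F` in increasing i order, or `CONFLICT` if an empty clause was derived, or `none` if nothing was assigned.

Answer: x1=F x2=T x3=F x4=F

Derivation:
unit clause [-3] forces x3=F; simplify:
  drop 3 from [1, 2, 3] -> [1, 2]
  drop 3 from [-1, 2, 3] -> [-1, 2]
  satisfied 1 clause(s); 6 remain; assigned so far: [3]
unit clause [-4] forces x4=F; simplify:
  drop 4 from [-1, 4] -> [-1]
  satisfied 1 clause(s); 5 remain; assigned so far: [3, 4]
unit clause [-1] forces x1=F; simplify:
  drop 1 from [1, 2] -> [2]
  drop 1 from [1, 2] -> [2]
  satisfied 3 clause(s); 2 remain; assigned so far: [1, 3, 4]
unit clause [2] forces x2=T; simplify:
  satisfied 2 clause(s); 0 remain; assigned so far: [1, 2, 3, 4]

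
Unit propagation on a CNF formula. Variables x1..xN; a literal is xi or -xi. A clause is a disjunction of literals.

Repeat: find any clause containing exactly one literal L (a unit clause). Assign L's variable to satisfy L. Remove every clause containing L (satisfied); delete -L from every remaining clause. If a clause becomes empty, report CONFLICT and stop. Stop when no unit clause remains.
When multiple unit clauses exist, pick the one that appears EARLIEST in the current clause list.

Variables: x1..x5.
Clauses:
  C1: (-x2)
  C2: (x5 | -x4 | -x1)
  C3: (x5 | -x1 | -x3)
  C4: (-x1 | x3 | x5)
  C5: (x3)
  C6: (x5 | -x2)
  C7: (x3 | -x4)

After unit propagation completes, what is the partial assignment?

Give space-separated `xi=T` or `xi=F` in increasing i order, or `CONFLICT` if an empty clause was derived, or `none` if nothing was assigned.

unit clause [-2] forces x2=F; simplify:
  satisfied 2 clause(s); 5 remain; assigned so far: [2]
unit clause [3] forces x3=T; simplify:
  drop -3 from [5, -1, -3] -> [5, -1]
  satisfied 3 clause(s); 2 remain; assigned so far: [2, 3]

Answer: x2=F x3=T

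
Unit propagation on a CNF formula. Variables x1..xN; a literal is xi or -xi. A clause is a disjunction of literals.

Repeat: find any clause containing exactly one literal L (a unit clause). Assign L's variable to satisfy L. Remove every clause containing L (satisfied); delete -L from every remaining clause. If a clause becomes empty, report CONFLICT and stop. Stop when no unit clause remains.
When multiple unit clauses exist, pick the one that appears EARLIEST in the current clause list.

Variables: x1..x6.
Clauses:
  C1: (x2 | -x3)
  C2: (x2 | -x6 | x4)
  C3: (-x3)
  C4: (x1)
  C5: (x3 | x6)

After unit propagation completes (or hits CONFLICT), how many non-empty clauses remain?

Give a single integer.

unit clause [-3] forces x3=F; simplify:
  drop 3 from [3, 6] -> [6]
  satisfied 2 clause(s); 3 remain; assigned so far: [3]
unit clause [1] forces x1=T; simplify:
  satisfied 1 clause(s); 2 remain; assigned so far: [1, 3]
unit clause [6] forces x6=T; simplify:
  drop -6 from [2, -6, 4] -> [2, 4]
  satisfied 1 clause(s); 1 remain; assigned so far: [1, 3, 6]

Answer: 1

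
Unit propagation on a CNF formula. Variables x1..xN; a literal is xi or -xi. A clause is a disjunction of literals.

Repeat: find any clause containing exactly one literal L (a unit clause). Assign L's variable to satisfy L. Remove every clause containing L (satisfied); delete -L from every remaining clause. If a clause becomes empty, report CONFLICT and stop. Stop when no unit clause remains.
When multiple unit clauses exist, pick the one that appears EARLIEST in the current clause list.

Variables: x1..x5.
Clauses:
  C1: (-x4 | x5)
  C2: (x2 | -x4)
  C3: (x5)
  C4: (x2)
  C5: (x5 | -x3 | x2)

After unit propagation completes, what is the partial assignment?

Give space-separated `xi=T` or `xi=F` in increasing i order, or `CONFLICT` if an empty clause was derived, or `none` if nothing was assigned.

unit clause [5] forces x5=T; simplify:
  satisfied 3 clause(s); 2 remain; assigned so far: [5]
unit clause [2] forces x2=T; simplify:
  satisfied 2 clause(s); 0 remain; assigned so far: [2, 5]

Answer: x2=T x5=T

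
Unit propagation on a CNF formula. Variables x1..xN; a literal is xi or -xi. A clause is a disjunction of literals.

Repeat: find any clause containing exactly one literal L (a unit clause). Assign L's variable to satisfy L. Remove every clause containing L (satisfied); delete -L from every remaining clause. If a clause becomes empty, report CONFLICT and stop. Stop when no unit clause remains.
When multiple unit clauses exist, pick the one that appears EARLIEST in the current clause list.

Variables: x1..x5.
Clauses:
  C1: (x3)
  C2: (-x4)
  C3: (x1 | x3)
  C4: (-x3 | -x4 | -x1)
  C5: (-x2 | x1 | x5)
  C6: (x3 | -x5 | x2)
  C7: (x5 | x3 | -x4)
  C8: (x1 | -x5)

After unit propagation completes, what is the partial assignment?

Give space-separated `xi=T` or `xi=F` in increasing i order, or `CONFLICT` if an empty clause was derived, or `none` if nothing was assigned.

Answer: x3=T x4=F

Derivation:
unit clause [3] forces x3=T; simplify:
  drop -3 from [-3, -4, -1] -> [-4, -1]
  satisfied 4 clause(s); 4 remain; assigned so far: [3]
unit clause [-4] forces x4=F; simplify:
  satisfied 2 clause(s); 2 remain; assigned so far: [3, 4]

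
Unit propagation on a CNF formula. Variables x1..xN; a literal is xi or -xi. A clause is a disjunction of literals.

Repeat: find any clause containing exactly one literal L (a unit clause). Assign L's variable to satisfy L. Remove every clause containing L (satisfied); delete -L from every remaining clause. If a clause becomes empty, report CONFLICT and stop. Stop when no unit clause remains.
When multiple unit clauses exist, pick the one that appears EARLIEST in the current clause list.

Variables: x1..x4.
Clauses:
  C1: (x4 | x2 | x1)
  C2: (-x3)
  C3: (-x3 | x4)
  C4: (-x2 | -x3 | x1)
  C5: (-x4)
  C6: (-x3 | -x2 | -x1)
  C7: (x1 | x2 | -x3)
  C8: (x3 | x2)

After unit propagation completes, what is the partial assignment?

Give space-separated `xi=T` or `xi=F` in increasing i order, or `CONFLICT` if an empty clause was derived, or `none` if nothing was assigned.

unit clause [-3] forces x3=F; simplify:
  drop 3 from [3, 2] -> [2]
  satisfied 5 clause(s); 3 remain; assigned so far: [3]
unit clause [-4] forces x4=F; simplify:
  drop 4 from [4, 2, 1] -> [2, 1]
  satisfied 1 clause(s); 2 remain; assigned so far: [3, 4]
unit clause [2] forces x2=T; simplify:
  satisfied 2 clause(s); 0 remain; assigned so far: [2, 3, 4]

Answer: x2=T x3=F x4=F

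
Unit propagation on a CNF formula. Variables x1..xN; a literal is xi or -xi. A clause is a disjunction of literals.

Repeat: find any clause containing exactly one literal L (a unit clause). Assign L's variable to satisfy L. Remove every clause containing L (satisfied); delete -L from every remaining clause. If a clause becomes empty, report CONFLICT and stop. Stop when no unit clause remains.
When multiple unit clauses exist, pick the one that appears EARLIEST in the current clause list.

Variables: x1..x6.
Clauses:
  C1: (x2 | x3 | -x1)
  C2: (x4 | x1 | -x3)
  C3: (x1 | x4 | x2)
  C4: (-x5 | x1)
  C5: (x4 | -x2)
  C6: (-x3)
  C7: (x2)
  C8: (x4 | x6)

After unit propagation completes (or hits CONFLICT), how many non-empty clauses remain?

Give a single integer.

Answer: 1

Derivation:
unit clause [-3] forces x3=F; simplify:
  drop 3 from [2, 3, -1] -> [2, -1]
  satisfied 2 clause(s); 6 remain; assigned so far: [3]
unit clause [2] forces x2=T; simplify:
  drop -2 from [4, -2] -> [4]
  satisfied 3 clause(s); 3 remain; assigned so far: [2, 3]
unit clause [4] forces x4=T; simplify:
  satisfied 2 clause(s); 1 remain; assigned so far: [2, 3, 4]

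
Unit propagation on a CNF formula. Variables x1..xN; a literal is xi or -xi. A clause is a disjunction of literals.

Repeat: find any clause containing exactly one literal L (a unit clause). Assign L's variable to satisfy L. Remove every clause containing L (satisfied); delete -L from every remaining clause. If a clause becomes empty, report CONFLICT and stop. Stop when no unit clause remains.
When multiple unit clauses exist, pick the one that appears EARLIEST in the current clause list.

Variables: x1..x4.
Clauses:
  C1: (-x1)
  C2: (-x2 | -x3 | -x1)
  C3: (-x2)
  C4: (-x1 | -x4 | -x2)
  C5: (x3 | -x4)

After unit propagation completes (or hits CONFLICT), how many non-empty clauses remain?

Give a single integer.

unit clause [-1] forces x1=F; simplify:
  satisfied 3 clause(s); 2 remain; assigned so far: [1]
unit clause [-2] forces x2=F; simplify:
  satisfied 1 clause(s); 1 remain; assigned so far: [1, 2]

Answer: 1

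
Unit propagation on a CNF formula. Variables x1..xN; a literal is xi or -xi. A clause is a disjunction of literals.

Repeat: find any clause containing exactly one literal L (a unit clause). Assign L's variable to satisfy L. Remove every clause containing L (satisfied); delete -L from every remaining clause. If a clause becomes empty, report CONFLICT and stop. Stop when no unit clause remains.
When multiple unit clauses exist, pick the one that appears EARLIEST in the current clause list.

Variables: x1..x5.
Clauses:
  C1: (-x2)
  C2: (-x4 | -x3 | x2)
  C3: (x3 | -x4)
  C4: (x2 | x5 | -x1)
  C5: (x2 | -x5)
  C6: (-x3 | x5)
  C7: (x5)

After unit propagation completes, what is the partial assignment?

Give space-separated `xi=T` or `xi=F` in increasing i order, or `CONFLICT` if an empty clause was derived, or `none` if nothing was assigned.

unit clause [-2] forces x2=F; simplify:
  drop 2 from [-4, -3, 2] -> [-4, -3]
  drop 2 from [2, 5, -1] -> [5, -1]
  drop 2 from [2, -5] -> [-5]
  satisfied 1 clause(s); 6 remain; assigned so far: [2]
unit clause [-5] forces x5=F; simplify:
  drop 5 from [5, -1] -> [-1]
  drop 5 from [-3, 5] -> [-3]
  drop 5 from [5] -> [] (empty!)
  satisfied 1 clause(s); 5 remain; assigned so far: [2, 5]
CONFLICT (empty clause)

Answer: CONFLICT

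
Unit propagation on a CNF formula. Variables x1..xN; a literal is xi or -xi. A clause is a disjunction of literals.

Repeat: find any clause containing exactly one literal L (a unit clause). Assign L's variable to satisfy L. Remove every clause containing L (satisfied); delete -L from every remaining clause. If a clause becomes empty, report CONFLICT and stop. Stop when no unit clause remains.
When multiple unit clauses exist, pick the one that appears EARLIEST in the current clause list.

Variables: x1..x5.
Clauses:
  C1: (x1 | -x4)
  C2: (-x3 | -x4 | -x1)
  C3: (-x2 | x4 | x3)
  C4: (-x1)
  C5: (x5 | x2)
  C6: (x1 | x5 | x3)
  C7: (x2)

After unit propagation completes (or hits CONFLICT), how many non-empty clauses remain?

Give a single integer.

Answer: 0

Derivation:
unit clause [-1] forces x1=F; simplify:
  drop 1 from [1, -4] -> [-4]
  drop 1 from [1, 5, 3] -> [5, 3]
  satisfied 2 clause(s); 5 remain; assigned so far: [1]
unit clause [-4] forces x4=F; simplify:
  drop 4 from [-2, 4, 3] -> [-2, 3]
  satisfied 1 clause(s); 4 remain; assigned so far: [1, 4]
unit clause [2] forces x2=T; simplify:
  drop -2 from [-2, 3] -> [3]
  satisfied 2 clause(s); 2 remain; assigned so far: [1, 2, 4]
unit clause [3] forces x3=T; simplify:
  satisfied 2 clause(s); 0 remain; assigned so far: [1, 2, 3, 4]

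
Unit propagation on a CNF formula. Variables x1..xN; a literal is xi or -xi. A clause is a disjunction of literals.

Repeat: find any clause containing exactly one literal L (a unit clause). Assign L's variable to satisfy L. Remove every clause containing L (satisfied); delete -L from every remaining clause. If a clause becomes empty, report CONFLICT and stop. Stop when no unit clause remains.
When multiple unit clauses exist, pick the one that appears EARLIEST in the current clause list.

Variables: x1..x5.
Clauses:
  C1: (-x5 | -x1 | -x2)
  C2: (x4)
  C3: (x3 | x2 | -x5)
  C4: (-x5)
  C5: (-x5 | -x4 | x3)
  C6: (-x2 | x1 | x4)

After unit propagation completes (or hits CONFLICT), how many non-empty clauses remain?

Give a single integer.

Answer: 0

Derivation:
unit clause [4] forces x4=T; simplify:
  drop -4 from [-5, -4, 3] -> [-5, 3]
  satisfied 2 clause(s); 4 remain; assigned so far: [4]
unit clause [-5] forces x5=F; simplify:
  satisfied 4 clause(s); 0 remain; assigned so far: [4, 5]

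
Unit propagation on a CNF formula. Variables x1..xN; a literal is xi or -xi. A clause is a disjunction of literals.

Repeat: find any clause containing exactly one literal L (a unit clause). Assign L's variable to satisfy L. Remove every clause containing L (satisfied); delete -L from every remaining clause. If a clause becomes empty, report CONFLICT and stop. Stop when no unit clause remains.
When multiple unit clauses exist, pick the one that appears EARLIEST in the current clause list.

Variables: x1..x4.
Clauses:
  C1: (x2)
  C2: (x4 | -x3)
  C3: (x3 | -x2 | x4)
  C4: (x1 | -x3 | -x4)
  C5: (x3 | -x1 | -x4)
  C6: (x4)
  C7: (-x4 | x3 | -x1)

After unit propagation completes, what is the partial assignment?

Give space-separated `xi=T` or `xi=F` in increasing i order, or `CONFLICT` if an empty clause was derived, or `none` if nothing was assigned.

unit clause [2] forces x2=T; simplify:
  drop -2 from [3, -2, 4] -> [3, 4]
  satisfied 1 clause(s); 6 remain; assigned so far: [2]
unit clause [4] forces x4=T; simplify:
  drop -4 from [1, -3, -4] -> [1, -3]
  drop -4 from [3, -1, -4] -> [3, -1]
  drop -4 from [-4, 3, -1] -> [3, -1]
  satisfied 3 clause(s); 3 remain; assigned so far: [2, 4]

Answer: x2=T x4=T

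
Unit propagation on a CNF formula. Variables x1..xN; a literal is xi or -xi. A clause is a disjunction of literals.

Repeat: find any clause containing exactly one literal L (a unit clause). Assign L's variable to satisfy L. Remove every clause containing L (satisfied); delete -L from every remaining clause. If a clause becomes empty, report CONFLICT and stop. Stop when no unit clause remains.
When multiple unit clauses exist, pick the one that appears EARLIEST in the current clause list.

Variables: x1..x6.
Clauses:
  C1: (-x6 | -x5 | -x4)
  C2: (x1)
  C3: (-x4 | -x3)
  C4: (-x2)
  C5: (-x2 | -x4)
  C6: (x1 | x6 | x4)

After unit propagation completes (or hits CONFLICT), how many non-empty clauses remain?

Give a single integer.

unit clause [1] forces x1=T; simplify:
  satisfied 2 clause(s); 4 remain; assigned so far: [1]
unit clause [-2] forces x2=F; simplify:
  satisfied 2 clause(s); 2 remain; assigned so far: [1, 2]

Answer: 2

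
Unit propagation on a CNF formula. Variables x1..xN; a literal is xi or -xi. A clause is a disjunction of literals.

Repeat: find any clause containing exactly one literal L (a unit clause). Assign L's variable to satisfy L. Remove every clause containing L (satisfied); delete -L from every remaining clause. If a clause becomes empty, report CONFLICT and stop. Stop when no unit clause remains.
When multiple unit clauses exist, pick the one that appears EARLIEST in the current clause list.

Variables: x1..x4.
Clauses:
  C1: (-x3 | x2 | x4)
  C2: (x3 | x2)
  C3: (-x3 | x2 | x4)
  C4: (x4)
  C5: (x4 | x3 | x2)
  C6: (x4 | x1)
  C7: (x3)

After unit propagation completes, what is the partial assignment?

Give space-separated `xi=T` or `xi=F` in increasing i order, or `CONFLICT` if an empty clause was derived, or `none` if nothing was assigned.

Answer: x3=T x4=T

Derivation:
unit clause [4] forces x4=T; simplify:
  satisfied 5 clause(s); 2 remain; assigned so far: [4]
unit clause [3] forces x3=T; simplify:
  satisfied 2 clause(s); 0 remain; assigned so far: [3, 4]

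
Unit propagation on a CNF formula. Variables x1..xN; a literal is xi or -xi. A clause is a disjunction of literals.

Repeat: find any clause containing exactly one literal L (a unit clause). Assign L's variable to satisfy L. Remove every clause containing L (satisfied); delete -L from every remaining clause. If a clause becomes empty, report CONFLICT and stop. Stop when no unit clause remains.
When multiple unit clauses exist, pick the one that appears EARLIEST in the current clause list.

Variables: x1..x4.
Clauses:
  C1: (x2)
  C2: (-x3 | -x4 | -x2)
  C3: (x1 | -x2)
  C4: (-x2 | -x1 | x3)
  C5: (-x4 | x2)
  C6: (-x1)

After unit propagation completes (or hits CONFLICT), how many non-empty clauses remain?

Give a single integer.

unit clause [2] forces x2=T; simplify:
  drop -2 from [-3, -4, -2] -> [-3, -4]
  drop -2 from [1, -2] -> [1]
  drop -2 from [-2, -1, 3] -> [-1, 3]
  satisfied 2 clause(s); 4 remain; assigned so far: [2]
unit clause [1] forces x1=T; simplify:
  drop -1 from [-1, 3] -> [3]
  drop -1 from [-1] -> [] (empty!)
  satisfied 1 clause(s); 3 remain; assigned so far: [1, 2]
CONFLICT (empty clause)

Answer: 2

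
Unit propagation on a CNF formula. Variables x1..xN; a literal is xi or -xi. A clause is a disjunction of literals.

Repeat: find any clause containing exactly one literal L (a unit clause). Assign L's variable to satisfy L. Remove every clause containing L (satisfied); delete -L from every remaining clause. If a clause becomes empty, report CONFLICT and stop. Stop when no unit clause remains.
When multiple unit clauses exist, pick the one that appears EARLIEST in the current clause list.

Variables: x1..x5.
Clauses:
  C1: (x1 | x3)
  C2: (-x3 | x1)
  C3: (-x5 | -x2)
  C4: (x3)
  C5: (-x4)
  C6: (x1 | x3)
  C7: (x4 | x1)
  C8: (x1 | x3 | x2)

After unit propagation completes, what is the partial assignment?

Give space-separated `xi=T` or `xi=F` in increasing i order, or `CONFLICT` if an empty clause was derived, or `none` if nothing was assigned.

unit clause [3] forces x3=T; simplify:
  drop -3 from [-3, 1] -> [1]
  satisfied 4 clause(s); 4 remain; assigned so far: [3]
unit clause [1] forces x1=T; simplify:
  satisfied 2 clause(s); 2 remain; assigned so far: [1, 3]
unit clause [-4] forces x4=F; simplify:
  satisfied 1 clause(s); 1 remain; assigned so far: [1, 3, 4]

Answer: x1=T x3=T x4=F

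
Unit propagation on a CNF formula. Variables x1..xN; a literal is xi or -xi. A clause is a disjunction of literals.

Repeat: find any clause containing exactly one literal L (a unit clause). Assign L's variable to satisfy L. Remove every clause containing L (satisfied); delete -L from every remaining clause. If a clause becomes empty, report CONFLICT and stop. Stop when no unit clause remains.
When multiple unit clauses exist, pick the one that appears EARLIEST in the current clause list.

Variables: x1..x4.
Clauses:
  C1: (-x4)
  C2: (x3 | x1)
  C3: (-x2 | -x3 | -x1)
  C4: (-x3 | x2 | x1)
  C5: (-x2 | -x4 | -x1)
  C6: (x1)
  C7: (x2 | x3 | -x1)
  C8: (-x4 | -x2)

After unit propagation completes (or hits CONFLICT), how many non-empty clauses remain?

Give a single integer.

unit clause [-4] forces x4=F; simplify:
  satisfied 3 clause(s); 5 remain; assigned so far: [4]
unit clause [1] forces x1=T; simplify:
  drop -1 from [-2, -3, -1] -> [-2, -3]
  drop -1 from [2, 3, -1] -> [2, 3]
  satisfied 3 clause(s); 2 remain; assigned so far: [1, 4]

Answer: 2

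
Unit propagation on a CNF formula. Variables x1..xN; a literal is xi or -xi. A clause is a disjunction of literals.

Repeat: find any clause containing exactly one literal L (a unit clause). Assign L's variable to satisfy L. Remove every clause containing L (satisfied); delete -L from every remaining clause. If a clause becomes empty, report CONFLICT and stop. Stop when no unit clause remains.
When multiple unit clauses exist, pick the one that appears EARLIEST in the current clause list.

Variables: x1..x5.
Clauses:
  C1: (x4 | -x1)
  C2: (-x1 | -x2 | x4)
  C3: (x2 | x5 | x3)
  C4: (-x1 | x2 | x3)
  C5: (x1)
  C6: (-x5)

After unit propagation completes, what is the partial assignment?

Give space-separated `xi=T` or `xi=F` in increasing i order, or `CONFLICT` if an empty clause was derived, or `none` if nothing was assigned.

Answer: x1=T x4=T x5=F

Derivation:
unit clause [1] forces x1=T; simplify:
  drop -1 from [4, -1] -> [4]
  drop -1 from [-1, -2, 4] -> [-2, 4]
  drop -1 from [-1, 2, 3] -> [2, 3]
  satisfied 1 clause(s); 5 remain; assigned so far: [1]
unit clause [4] forces x4=T; simplify:
  satisfied 2 clause(s); 3 remain; assigned so far: [1, 4]
unit clause [-5] forces x5=F; simplify:
  drop 5 from [2, 5, 3] -> [2, 3]
  satisfied 1 clause(s); 2 remain; assigned so far: [1, 4, 5]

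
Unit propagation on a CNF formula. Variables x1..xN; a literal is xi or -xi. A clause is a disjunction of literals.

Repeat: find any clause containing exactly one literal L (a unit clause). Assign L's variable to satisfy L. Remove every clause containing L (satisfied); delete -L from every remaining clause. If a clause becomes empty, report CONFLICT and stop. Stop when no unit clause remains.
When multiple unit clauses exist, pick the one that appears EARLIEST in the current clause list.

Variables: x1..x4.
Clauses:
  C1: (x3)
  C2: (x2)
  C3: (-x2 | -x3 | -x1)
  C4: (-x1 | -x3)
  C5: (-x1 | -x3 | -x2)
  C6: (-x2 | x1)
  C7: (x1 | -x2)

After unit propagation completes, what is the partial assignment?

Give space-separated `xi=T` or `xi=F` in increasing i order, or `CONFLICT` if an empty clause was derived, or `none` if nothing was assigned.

unit clause [3] forces x3=T; simplify:
  drop -3 from [-2, -3, -1] -> [-2, -1]
  drop -3 from [-1, -3] -> [-1]
  drop -3 from [-1, -3, -2] -> [-1, -2]
  satisfied 1 clause(s); 6 remain; assigned so far: [3]
unit clause [2] forces x2=T; simplify:
  drop -2 from [-2, -1] -> [-1]
  drop -2 from [-1, -2] -> [-1]
  drop -2 from [-2, 1] -> [1]
  drop -2 from [1, -2] -> [1]
  satisfied 1 clause(s); 5 remain; assigned so far: [2, 3]
unit clause [-1] forces x1=F; simplify:
  drop 1 from [1] -> [] (empty!)
  drop 1 from [1] -> [] (empty!)
  satisfied 3 clause(s); 2 remain; assigned so far: [1, 2, 3]
CONFLICT (empty clause)

Answer: CONFLICT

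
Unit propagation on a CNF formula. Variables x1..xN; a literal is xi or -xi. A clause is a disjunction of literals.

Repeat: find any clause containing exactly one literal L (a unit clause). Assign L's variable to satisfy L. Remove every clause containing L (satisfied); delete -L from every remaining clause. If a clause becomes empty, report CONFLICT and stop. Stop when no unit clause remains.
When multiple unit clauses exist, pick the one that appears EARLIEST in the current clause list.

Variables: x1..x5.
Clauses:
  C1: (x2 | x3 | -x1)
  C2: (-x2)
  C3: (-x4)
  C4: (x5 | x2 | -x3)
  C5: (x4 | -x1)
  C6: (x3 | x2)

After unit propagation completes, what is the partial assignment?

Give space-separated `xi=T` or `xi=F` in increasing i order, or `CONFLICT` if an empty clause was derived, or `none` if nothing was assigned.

Answer: x1=F x2=F x3=T x4=F x5=T

Derivation:
unit clause [-2] forces x2=F; simplify:
  drop 2 from [2, 3, -1] -> [3, -1]
  drop 2 from [5, 2, -3] -> [5, -3]
  drop 2 from [3, 2] -> [3]
  satisfied 1 clause(s); 5 remain; assigned so far: [2]
unit clause [-4] forces x4=F; simplify:
  drop 4 from [4, -1] -> [-1]
  satisfied 1 clause(s); 4 remain; assigned so far: [2, 4]
unit clause [-1] forces x1=F; simplify:
  satisfied 2 clause(s); 2 remain; assigned so far: [1, 2, 4]
unit clause [3] forces x3=T; simplify:
  drop -3 from [5, -3] -> [5]
  satisfied 1 clause(s); 1 remain; assigned so far: [1, 2, 3, 4]
unit clause [5] forces x5=T; simplify:
  satisfied 1 clause(s); 0 remain; assigned so far: [1, 2, 3, 4, 5]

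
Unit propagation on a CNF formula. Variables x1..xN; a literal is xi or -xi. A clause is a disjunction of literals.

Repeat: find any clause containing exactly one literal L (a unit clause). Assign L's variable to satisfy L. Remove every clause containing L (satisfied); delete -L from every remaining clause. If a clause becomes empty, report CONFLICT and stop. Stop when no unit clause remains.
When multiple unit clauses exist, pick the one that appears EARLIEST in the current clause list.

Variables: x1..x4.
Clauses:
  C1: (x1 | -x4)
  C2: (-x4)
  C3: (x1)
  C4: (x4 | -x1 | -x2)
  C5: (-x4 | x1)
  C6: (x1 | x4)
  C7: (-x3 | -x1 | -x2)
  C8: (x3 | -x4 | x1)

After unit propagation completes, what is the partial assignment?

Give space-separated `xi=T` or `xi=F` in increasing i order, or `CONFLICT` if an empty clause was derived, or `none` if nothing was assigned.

unit clause [-4] forces x4=F; simplify:
  drop 4 from [4, -1, -2] -> [-1, -2]
  drop 4 from [1, 4] -> [1]
  satisfied 4 clause(s); 4 remain; assigned so far: [4]
unit clause [1] forces x1=T; simplify:
  drop -1 from [-1, -2] -> [-2]
  drop -1 from [-3, -1, -2] -> [-3, -2]
  satisfied 2 clause(s); 2 remain; assigned so far: [1, 4]
unit clause [-2] forces x2=F; simplify:
  satisfied 2 clause(s); 0 remain; assigned so far: [1, 2, 4]

Answer: x1=T x2=F x4=F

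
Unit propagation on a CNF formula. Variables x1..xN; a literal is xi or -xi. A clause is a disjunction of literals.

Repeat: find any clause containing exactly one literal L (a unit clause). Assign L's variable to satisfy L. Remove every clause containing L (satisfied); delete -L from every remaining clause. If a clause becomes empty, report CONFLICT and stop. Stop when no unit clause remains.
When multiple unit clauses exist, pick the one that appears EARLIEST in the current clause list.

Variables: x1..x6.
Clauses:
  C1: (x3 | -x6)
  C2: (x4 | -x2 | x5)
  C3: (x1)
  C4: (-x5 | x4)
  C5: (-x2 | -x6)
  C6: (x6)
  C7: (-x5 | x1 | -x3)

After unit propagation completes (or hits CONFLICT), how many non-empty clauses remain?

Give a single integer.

unit clause [1] forces x1=T; simplify:
  satisfied 2 clause(s); 5 remain; assigned so far: [1]
unit clause [6] forces x6=T; simplify:
  drop -6 from [3, -6] -> [3]
  drop -6 from [-2, -6] -> [-2]
  satisfied 1 clause(s); 4 remain; assigned so far: [1, 6]
unit clause [3] forces x3=T; simplify:
  satisfied 1 clause(s); 3 remain; assigned so far: [1, 3, 6]
unit clause [-2] forces x2=F; simplify:
  satisfied 2 clause(s); 1 remain; assigned so far: [1, 2, 3, 6]

Answer: 1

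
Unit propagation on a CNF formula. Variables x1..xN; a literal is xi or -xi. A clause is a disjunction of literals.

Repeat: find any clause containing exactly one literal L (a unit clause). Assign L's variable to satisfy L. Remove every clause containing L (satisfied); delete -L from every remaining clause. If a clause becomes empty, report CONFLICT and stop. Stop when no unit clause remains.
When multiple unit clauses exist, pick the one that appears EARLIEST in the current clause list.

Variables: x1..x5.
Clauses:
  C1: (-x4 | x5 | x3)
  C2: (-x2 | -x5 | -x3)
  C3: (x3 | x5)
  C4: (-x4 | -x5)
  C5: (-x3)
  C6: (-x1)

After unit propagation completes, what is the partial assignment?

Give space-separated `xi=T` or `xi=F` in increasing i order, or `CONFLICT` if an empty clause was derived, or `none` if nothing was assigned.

unit clause [-3] forces x3=F; simplify:
  drop 3 from [-4, 5, 3] -> [-4, 5]
  drop 3 from [3, 5] -> [5]
  satisfied 2 clause(s); 4 remain; assigned so far: [3]
unit clause [5] forces x5=T; simplify:
  drop -5 from [-4, -5] -> [-4]
  satisfied 2 clause(s); 2 remain; assigned so far: [3, 5]
unit clause [-4] forces x4=F; simplify:
  satisfied 1 clause(s); 1 remain; assigned so far: [3, 4, 5]
unit clause [-1] forces x1=F; simplify:
  satisfied 1 clause(s); 0 remain; assigned so far: [1, 3, 4, 5]

Answer: x1=F x3=F x4=F x5=T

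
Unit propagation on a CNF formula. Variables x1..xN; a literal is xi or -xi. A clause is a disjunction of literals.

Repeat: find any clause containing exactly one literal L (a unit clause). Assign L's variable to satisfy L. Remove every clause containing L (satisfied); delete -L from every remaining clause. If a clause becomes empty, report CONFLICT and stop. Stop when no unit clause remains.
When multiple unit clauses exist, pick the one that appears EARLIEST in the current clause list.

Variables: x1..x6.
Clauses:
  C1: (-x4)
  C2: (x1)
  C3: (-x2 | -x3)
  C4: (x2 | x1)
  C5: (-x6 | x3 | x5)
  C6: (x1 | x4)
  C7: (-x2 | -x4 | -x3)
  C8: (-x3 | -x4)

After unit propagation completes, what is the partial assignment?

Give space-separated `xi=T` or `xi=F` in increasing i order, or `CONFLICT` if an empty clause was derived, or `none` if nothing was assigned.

unit clause [-4] forces x4=F; simplify:
  drop 4 from [1, 4] -> [1]
  satisfied 3 clause(s); 5 remain; assigned so far: [4]
unit clause [1] forces x1=T; simplify:
  satisfied 3 clause(s); 2 remain; assigned so far: [1, 4]

Answer: x1=T x4=F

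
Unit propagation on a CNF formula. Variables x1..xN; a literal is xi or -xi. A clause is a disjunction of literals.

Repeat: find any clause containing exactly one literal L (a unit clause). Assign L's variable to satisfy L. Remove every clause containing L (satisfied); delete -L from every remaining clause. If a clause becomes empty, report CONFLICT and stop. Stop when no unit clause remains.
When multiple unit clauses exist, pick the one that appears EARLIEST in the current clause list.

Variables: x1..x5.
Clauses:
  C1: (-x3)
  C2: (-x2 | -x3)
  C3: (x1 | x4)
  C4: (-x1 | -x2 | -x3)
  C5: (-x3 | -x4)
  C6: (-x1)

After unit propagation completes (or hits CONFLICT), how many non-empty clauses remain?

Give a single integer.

Answer: 0

Derivation:
unit clause [-3] forces x3=F; simplify:
  satisfied 4 clause(s); 2 remain; assigned so far: [3]
unit clause [-1] forces x1=F; simplify:
  drop 1 from [1, 4] -> [4]
  satisfied 1 clause(s); 1 remain; assigned so far: [1, 3]
unit clause [4] forces x4=T; simplify:
  satisfied 1 clause(s); 0 remain; assigned so far: [1, 3, 4]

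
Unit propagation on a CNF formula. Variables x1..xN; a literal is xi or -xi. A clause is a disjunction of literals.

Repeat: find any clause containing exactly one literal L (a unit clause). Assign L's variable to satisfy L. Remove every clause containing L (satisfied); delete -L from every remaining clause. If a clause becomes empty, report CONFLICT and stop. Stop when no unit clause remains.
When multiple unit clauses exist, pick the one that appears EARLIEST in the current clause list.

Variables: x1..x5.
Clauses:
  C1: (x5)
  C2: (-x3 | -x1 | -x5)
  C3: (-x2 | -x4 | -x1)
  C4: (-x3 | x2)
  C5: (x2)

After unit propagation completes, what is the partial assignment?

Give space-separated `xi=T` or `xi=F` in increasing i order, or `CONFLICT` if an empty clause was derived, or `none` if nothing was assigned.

unit clause [5] forces x5=T; simplify:
  drop -5 from [-3, -1, -5] -> [-3, -1]
  satisfied 1 clause(s); 4 remain; assigned so far: [5]
unit clause [2] forces x2=T; simplify:
  drop -2 from [-2, -4, -1] -> [-4, -1]
  satisfied 2 clause(s); 2 remain; assigned so far: [2, 5]

Answer: x2=T x5=T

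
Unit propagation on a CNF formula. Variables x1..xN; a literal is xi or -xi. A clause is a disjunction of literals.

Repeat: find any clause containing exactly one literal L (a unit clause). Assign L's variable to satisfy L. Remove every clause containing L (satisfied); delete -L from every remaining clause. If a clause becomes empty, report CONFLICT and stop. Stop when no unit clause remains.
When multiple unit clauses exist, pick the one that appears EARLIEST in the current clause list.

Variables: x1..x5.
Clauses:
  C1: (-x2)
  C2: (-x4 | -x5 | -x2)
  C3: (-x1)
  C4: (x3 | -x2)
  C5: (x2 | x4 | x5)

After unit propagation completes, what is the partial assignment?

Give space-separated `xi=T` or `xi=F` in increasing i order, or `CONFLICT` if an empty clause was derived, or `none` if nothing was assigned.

unit clause [-2] forces x2=F; simplify:
  drop 2 from [2, 4, 5] -> [4, 5]
  satisfied 3 clause(s); 2 remain; assigned so far: [2]
unit clause [-1] forces x1=F; simplify:
  satisfied 1 clause(s); 1 remain; assigned so far: [1, 2]

Answer: x1=F x2=F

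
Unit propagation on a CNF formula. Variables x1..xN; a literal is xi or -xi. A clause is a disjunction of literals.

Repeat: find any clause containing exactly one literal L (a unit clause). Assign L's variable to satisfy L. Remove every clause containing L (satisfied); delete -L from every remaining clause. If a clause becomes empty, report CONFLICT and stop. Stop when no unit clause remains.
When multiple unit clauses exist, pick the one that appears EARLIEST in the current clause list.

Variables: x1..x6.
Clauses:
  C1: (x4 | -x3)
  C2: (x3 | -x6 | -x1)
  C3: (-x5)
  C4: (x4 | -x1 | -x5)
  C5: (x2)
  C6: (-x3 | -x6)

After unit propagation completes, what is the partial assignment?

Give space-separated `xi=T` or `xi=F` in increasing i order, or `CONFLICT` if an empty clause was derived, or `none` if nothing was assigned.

unit clause [-5] forces x5=F; simplify:
  satisfied 2 clause(s); 4 remain; assigned so far: [5]
unit clause [2] forces x2=T; simplify:
  satisfied 1 clause(s); 3 remain; assigned so far: [2, 5]

Answer: x2=T x5=F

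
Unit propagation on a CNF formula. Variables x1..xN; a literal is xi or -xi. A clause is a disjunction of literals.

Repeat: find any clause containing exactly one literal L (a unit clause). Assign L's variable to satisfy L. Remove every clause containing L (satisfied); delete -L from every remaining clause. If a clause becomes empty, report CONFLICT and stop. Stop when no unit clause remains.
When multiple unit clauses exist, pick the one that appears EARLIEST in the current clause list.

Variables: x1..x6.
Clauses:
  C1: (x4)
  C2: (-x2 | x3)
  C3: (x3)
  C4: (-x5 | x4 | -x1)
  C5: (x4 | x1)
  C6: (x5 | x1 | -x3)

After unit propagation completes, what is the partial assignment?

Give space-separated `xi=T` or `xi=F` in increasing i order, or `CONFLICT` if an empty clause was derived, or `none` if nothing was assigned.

unit clause [4] forces x4=T; simplify:
  satisfied 3 clause(s); 3 remain; assigned so far: [4]
unit clause [3] forces x3=T; simplify:
  drop -3 from [5, 1, -3] -> [5, 1]
  satisfied 2 clause(s); 1 remain; assigned so far: [3, 4]

Answer: x3=T x4=T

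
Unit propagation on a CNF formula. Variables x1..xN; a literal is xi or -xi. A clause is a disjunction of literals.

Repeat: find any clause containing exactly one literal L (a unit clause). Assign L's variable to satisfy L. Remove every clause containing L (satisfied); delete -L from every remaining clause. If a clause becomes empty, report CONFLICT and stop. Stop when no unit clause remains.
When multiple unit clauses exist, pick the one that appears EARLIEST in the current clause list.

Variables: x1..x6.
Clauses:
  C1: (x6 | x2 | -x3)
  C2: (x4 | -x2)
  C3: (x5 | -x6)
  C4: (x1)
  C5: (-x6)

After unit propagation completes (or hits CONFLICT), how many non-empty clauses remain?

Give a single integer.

Answer: 2

Derivation:
unit clause [1] forces x1=T; simplify:
  satisfied 1 clause(s); 4 remain; assigned so far: [1]
unit clause [-6] forces x6=F; simplify:
  drop 6 from [6, 2, -3] -> [2, -3]
  satisfied 2 clause(s); 2 remain; assigned so far: [1, 6]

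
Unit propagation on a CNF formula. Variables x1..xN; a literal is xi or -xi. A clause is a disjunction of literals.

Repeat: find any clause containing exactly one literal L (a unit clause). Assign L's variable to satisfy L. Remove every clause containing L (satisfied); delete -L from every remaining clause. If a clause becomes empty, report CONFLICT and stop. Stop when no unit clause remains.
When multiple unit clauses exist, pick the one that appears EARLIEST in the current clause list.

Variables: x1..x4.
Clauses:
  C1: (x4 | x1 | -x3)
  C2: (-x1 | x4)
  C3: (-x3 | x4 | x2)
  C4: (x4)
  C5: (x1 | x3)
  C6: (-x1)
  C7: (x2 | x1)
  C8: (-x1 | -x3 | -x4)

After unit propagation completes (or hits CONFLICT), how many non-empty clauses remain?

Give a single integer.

Answer: 0

Derivation:
unit clause [4] forces x4=T; simplify:
  drop -4 from [-1, -3, -4] -> [-1, -3]
  satisfied 4 clause(s); 4 remain; assigned so far: [4]
unit clause [-1] forces x1=F; simplify:
  drop 1 from [1, 3] -> [3]
  drop 1 from [2, 1] -> [2]
  satisfied 2 clause(s); 2 remain; assigned so far: [1, 4]
unit clause [3] forces x3=T; simplify:
  satisfied 1 clause(s); 1 remain; assigned so far: [1, 3, 4]
unit clause [2] forces x2=T; simplify:
  satisfied 1 clause(s); 0 remain; assigned so far: [1, 2, 3, 4]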